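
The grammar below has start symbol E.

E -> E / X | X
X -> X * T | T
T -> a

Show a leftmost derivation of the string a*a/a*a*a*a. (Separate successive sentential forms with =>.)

E => E/X => X/X => X*T/X => T*T/X => a*T/X => a*a/X => a*a/X*T => a*a/X*T*T => a*a/X*T*T*T => a*a/T*T*T*T => a*a/a*T*T*T => a*a/a*a*T*T => a*a/a*a*a*T => a*a/a*a*a*a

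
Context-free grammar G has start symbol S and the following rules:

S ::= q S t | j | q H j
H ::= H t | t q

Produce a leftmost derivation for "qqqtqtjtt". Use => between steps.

S => qSt   [S ::= q S t]
qSt => qqStt   [S ::= q S t]
qqStt => qqqHjtt   [S ::= q H j]
qqqHjtt => qqqHtjtt   [H ::= H t]
qqqHtjtt => qqqtqtjtt   [H ::= t q]

S=>qSt=>qqStt=>qqqHjtt=>qqqHtjtt=>qqqtqtjtt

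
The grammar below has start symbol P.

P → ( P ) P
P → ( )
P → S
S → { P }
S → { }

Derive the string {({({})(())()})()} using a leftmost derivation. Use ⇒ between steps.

P ⇒ S ⇒ {P} ⇒ {(P)P} ⇒ {(S)P} ⇒ {({P})P} ⇒ {({(P)P})P} ⇒ {({(S)P})P} ⇒ {({({})P})P} ⇒ {({({})(P)P})P} ⇒ {({({})(())P})P} ⇒ {({({})(())()})P} ⇒ {({({})(())()})()}

P ⇒ S   [P → S]
S ⇒ {P}   [S → { P }]
{P} ⇒ {(P)P}   [P → ( P ) P]
{(P)P} ⇒ {(S)P}   [P → S]
{(S)P} ⇒ {({P})P}   [S → { P }]
{({P})P} ⇒ {({(P)P})P}   [P → ( P ) P]
{({(P)P})P} ⇒ {({(S)P})P}   [P → S]
{({(S)P})P} ⇒ {({({})P})P}   [S → { }]
{({({})P})P} ⇒ {({({})(P)P})P}   [P → ( P ) P]
{({({})(P)P})P} ⇒ {({({})(())P})P}   [P → ( )]
{({({})(())P})P} ⇒ {({({})(())()})P}   [P → ( )]
{({({})(())()})P} ⇒ {({({})(())()})()}   [P → ( )]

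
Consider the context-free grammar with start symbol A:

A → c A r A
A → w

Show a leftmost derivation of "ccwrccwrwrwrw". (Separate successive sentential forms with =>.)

A => cArA   [A → c A r A]
cArA => ccArArA   [A → c A r A]
ccArArA => ccwrArA   [A → w]
ccwrArA => ccwrcArArA   [A → c A r A]
ccwrcArArA => ccwrccArArArA   [A → c A r A]
ccwrccArArArA => ccwrccwrArArA   [A → w]
ccwrccwrArArA => ccwrccwrwrArA   [A → w]
ccwrccwrwrArA => ccwrccwrwrwrA   [A → w]
ccwrccwrwrwrA => ccwrccwrwrwrw   [A → w]

A => cArA => ccArArA => ccwrArA => ccwrcArArA => ccwrccArArArA => ccwrccwrArArA => ccwrccwrwrArA => ccwrccwrwrwrA => ccwrccwrwrwrw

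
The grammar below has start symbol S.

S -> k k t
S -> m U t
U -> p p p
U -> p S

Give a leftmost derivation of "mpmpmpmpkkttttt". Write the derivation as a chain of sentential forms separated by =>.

S => mUt   [S -> m U t]
mUt => mpSt   [U -> p S]
mpSt => mpmUtt   [S -> m U t]
mpmUtt => mpmpStt   [U -> p S]
mpmpStt => mpmpmUttt   [S -> m U t]
mpmpmUttt => mpmpmpSttt   [U -> p S]
mpmpmpSttt => mpmpmpmUtttt   [S -> m U t]
mpmpmpmUtttt => mpmpmpmpStttt   [U -> p S]
mpmpmpmpStttt => mpmpmpmpkkttttt   [S -> k k t]

S => mUt => mpSt => mpmUtt => mpmpStt => mpmpmUttt => mpmpmpSttt => mpmpmpmUtttt => mpmpmpmpStttt => mpmpmpmpkkttttt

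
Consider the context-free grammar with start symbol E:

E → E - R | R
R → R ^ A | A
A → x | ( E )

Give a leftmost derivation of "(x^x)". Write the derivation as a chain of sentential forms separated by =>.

E => R   [E → R]
R => A   [R → A]
A => (E)   [A → ( E )]
(E) => (R)   [E → R]
(R) => (R^A)   [R → R ^ A]
(R^A) => (A^A)   [R → A]
(A^A) => (x^A)   [A → x]
(x^A) => (x^x)   [A → x]

E => R => A => (E) => (R) => (R^A) => (A^A) => (x^A) => (x^x)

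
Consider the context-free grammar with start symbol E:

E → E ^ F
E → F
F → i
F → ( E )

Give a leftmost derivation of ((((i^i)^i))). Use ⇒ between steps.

E⇒F⇒(E)⇒(F)⇒((E))⇒((F))⇒(((E)))⇒(((E^F)))⇒(((F^F)))⇒((((E)^F)))⇒((((E^F)^F)))⇒((((F^F)^F)))⇒((((i^F)^F)))⇒((((i^i)^F)))⇒((((i^i)^i)))

E ⇒ F   [E → F]
F ⇒ (E)   [F → ( E )]
(E) ⇒ (F)   [E → F]
(F) ⇒ ((E))   [F → ( E )]
((E)) ⇒ ((F))   [E → F]
((F)) ⇒ (((E)))   [F → ( E )]
(((E))) ⇒ (((E^F)))   [E → E ^ F]
(((E^F))) ⇒ (((F^F)))   [E → F]
(((F^F))) ⇒ ((((E)^F)))   [F → ( E )]
((((E)^F))) ⇒ ((((E^F)^F)))   [E → E ^ F]
((((E^F)^F))) ⇒ ((((F^F)^F)))   [E → F]
((((F^F)^F))) ⇒ ((((i^F)^F)))   [F → i]
((((i^F)^F))) ⇒ ((((i^i)^F)))   [F → i]
((((i^i)^F))) ⇒ ((((i^i)^i)))   [F → i]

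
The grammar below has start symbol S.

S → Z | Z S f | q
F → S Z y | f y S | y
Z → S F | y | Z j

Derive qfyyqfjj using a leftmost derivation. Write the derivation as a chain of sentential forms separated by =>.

S => Z   [S → Z]
Z => Zj   [Z → Z j]
Zj => Zjj   [Z → Z j]
Zjj => SFjj   [Z → S F]
SFjj => qFjj   [S → q]
qFjj => qfySjj   [F → f y S]
qfySjj => qfyZSfjj   [S → Z S f]
qfyZSfjj => qfyySfjj   [Z → y]
qfyySfjj => qfyyqfjj   [S → q]

S => Z => Zj => Zjj => SFjj => qFjj => qfySjj => qfyZSfjj => qfyySfjj => qfyyqfjj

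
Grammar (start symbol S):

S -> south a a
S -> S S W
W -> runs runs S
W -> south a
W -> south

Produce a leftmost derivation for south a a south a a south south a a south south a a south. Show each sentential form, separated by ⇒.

S ⇒ S S W   [S -> S S W]
S S W ⇒ S S W S W   [S -> S S W]
S S W S W ⇒ S S W S W S W   [S -> S S W]
S S W S W S W ⇒ south a a S W S W S W   [S -> south a a]
south a a S W S W S W ⇒ south a a south a a W S W S W   [S -> south a a]
south a a south a a W S W S W ⇒ south a a south a a south S W S W   [W -> south]
south a a south a a south S W S W ⇒ south a a south a a south south a a W S W   [S -> south a a]
south a a south a a south south a a W S W ⇒ south a a south a a south south a a south S W   [W -> south]
south a a south a a south south a a south S W ⇒ south a a south a a south south a a south south a a W   [S -> south a a]
south a a south a a south south a a south south a a W ⇒ south a a south a a south south a a south south a a south   [W -> south]

S ⇒ S S W ⇒ S S W S W ⇒ S S W S W S W ⇒ south a a S W S W S W ⇒ south a a south a a W S W S W ⇒ south a a south a a south S W S W ⇒ south a a south a a south south a a W S W ⇒ south a a south a a south south a a south S W ⇒ south a a south a a south south a a south south a a W ⇒ south a a south a a south south a a south south a a south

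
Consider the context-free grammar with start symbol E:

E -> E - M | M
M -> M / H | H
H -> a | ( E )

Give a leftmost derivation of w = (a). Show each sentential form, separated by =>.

E => M => H => (E) => (M) => (H) => (a)

E => M   [E -> M]
M => H   [M -> H]
H => (E)   [H -> ( E )]
(E) => (M)   [E -> M]
(M) => (H)   [M -> H]
(H) => (a)   [H -> a]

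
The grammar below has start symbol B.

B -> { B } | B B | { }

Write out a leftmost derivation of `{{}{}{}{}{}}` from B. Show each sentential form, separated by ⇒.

B⇒{B}⇒{BB}⇒{BBB}⇒{BBBB}⇒{BBBBB}⇒{{}BBBB}⇒{{}{}BBB}⇒{{}{}{}BB}⇒{{}{}{}{}B}⇒{{}{}{}{}{}}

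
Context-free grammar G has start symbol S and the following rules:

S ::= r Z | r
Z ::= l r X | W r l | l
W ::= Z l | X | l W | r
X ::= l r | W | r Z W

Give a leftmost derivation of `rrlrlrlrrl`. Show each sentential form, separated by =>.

S => rZ   [S ::= r Z]
rZ => rWrl   [Z ::= W r l]
rWrl => rXrl   [W ::= X]
rXrl => rrZWrl   [X ::= r Z W]
rrZWrl => rrlrXWrl   [Z ::= l r X]
rrlrXWrl => rrlrlrWrl   [X ::= l r]
rrlrlrWrl => rrlrlrXrl   [W ::= X]
rrlrlrXrl => rrlrlrlrrl   [X ::= l r]

S=>rZ=>rWrl=>rXrl=>rrZWrl=>rrlrXWrl=>rrlrlrWrl=>rrlrlrXrl=>rrlrlrlrrl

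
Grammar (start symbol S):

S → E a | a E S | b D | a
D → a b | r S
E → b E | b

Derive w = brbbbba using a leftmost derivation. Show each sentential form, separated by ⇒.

S⇒bD⇒brS⇒brEa⇒brbEa⇒brbbEa⇒brbbbEa⇒brbbbba

S ⇒ bD   [S → b D]
bD ⇒ brS   [D → r S]
brS ⇒ brEa   [S → E a]
brEa ⇒ brbEa   [E → b E]
brbEa ⇒ brbbEa   [E → b E]
brbbEa ⇒ brbbbEa   [E → b E]
brbbbEa ⇒ brbbbba   [E → b]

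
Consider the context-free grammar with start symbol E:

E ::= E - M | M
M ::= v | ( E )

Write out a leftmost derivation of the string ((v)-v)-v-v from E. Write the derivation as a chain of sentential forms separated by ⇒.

E⇒E-M⇒E-M-M⇒M-M-M⇒(E)-M-M⇒(E-M)-M-M⇒(M-M)-M-M⇒((E)-M)-M-M⇒((M)-M)-M-M⇒((v)-M)-M-M⇒((v)-v)-M-M⇒((v)-v)-v-M⇒((v)-v)-v-v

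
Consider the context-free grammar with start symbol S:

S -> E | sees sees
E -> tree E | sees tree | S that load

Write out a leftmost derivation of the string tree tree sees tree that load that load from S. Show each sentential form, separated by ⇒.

S ⇒ E   [S -> E]
E ⇒ tree E   [E -> tree E]
tree E ⇒ tree S that load   [E -> S that load]
tree S that load ⇒ tree E that load   [S -> E]
tree E that load ⇒ tree S that load that load   [E -> S that load]
tree S that load that load ⇒ tree E that load that load   [S -> E]
tree E that load that load ⇒ tree tree E that load that load   [E -> tree E]
tree tree E that load that load ⇒ tree tree sees tree that load that load   [E -> sees tree]

S ⇒ E ⇒ tree E ⇒ tree S that load ⇒ tree E that load ⇒ tree S that load that load ⇒ tree E that load that load ⇒ tree tree E that load that load ⇒ tree tree sees tree that load that load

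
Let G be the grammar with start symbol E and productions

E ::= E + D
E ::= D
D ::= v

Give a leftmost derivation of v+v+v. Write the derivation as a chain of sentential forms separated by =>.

E => E+D => E+D+D => D+D+D => v+D+D => v+v+D => v+v+v

E => E+D   [E ::= E + D]
E+D => E+D+D   [E ::= E + D]
E+D+D => D+D+D   [E ::= D]
D+D+D => v+D+D   [D ::= v]
v+D+D => v+v+D   [D ::= v]
v+v+D => v+v+v   [D ::= v]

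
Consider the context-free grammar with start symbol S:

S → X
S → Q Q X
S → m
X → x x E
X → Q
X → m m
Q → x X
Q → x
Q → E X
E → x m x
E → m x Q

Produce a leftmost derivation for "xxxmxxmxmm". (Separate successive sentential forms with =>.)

S => X   [S → X]
X => Q   [X → Q]
Q => xX   [Q → x X]
xX => xxxE   [X → x x E]
xxxE => xxxmxQ   [E → m x Q]
xxxmxQ => xxxmxEX   [Q → E X]
xxxmxEX => xxxmxxmxX   [E → x m x]
xxxmxxmxX => xxxmxxmxmm   [X → m m]

S => X => Q => xX => xxxE => xxxmxQ => xxxmxEX => xxxmxxmxX => xxxmxxmxmm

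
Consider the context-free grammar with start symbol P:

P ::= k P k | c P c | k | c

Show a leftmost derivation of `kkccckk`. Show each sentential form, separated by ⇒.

P ⇒ kPk ⇒ kkPkk ⇒ kkcPckk ⇒ kkccckk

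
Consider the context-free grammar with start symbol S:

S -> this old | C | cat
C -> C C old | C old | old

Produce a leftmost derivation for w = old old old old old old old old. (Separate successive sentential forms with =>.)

S => C   [S -> C]
C => C old   [C -> C old]
C old => C old old   [C -> C old]
C old old => C old old old   [C -> C old]
C old old old => C C old old old old   [C -> C C old]
C C old old old old => old C old old old old   [C -> old]
old C old old old old => old C C old old old old old   [C -> C C old]
old C C old old old old old => old old C old old old old old   [C -> old]
old old C old old old old old => old old old old old old old old   [C -> old]

S => C => C old => C old old => C old old old => C C old old old old => old C old old old old => old C C old old old old old => old old C old old old old old => old old old old old old old old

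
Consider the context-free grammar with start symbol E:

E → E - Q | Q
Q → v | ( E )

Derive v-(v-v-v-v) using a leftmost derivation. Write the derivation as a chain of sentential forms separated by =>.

E => E-Q   [E → E - Q]
E-Q => Q-Q   [E → Q]
Q-Q => v-Q   [Q → v]
v-Q => v-(E)   [Q → ( E )]
v-(E) => v-(E-Q)   [E → E - Q]
v-(E-Q) => v-(E-Q-Q)   [E → E - Q]
v-(E-Q-Q) => v-(E-Q-Q-Q)   [E → E - Q]
v-(E-Q-Q-Q) => v-(Q-Q-Q-Q)   [E → Q]
v-(Q-Q-Q-Q) => v-(v-Q-Q-Q)   [Q → v]
v-(v-Q-Q-Q) => v-(v-v-Q-Q)   [Q → v]
v-(v-v-Q-Q) => v-(v-v-v-Q)   [Q → v]
v-(v-v-v-Q) => v-(v-v-v-v)   [Q → v]

E => E-Q => Q-Q => v-Q => v-(E) => v-(E-Q) => v-(E-Q-Q) => v-(E-Q-Q-Q) => v-(Q-Q-Q-Q) => v-(v-Q-Q-Q) => v-(v-v-Q-Q) => v-(v-v-v-Q) => v-(v-v-v-v)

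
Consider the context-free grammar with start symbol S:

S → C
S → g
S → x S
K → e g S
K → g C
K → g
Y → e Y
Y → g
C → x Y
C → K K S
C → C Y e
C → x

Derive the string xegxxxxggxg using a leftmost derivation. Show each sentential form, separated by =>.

S => xS => xC => xKKS => xegSKS => xegxSKS => xegxxSKS => xegxxxSKS => xegxxxxSKS => xegxxxxgKS => xegxxxxggCS => xegxxxxggxS => xegxxxxggxg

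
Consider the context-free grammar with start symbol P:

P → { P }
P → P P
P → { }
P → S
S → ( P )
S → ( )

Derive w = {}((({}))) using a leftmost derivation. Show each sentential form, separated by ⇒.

P ⇒ PP   [P → P P]
PP ⇒ {}P   [P → { }]
{}P ⇒ {}S   [P → S]
{}S ⇒ {}(P)   [S → ( P )]
{}(P) ⇒ {}(S)   [P → S]
{}(S) ⇒ {}((P))   [S → ( P )]
{}((P)) ⇒ {}((S))   [P → S]
{}((S)) ⇒ {}(((P)))   [S → ( P )]
{}(((P))) ⇒ {}((({})))   [P → { }]

P ⇒ PP ⇒ {}P ⇒ {}S ⇒ {}(P) ⇒ {}(S) ⇒ {}((P)) ⇒ {}((S)) ⇒ {}(((P))) ⇒ {}((({})))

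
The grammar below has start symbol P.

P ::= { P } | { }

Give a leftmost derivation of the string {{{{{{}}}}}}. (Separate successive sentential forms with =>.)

P => {P} => {{P}} => {{{P}}} => {{{{P}}}} => {{{{{P}}}}} => {{{{{{}}}}}}

P => {P}   [P ::= { P }]
{P} => {{P}}   [P ::= { P }]
{{P}} => {{{P}}}   [P ::= { P }]
{{{P}}} => {{{{P}}}}   [P ::= { P }]
{{{{P}}}} => {{{{{P}}}}}   [P ::= { P }]
{{{{{P}}}}} => {{{{{{}}}}}}   [P ::= { }]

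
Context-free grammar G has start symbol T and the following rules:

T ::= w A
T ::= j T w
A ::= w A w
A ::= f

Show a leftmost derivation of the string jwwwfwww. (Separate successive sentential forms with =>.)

T => jTw   [T ::= j T w]
jTw => jwAw   [T ::= w A]
jwAw => jwwAww   [A ::= w A w]
jwwAww => jwwwAwww   [A ::= w A w]
jwwwAwww => jwwwfwww   [A ::= f]

T => jTw => jwAw => jwwAww => jwwwAwww => jwwwfwww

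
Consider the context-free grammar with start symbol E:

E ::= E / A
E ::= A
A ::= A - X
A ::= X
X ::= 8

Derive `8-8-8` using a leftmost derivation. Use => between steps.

E => A => A-X => A-X-X => X-X-X => 8-X-X => 8-8-X => 8-8-8

E => A   [E ::= A]
A => A-X   [A ::= A - X]
A-X => A-X-X   [A ::= A - X]
A-X-X => X-X-X   [A ::= X]
X-X-X => 8-X-X   [X ::= 8]
8-X-X => 8-8-X   [X ::= 8]
8-8-X => 8-8-8   [X ::= 8]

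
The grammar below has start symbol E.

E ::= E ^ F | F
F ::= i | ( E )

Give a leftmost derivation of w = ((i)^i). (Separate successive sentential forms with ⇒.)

E ⇒ F ⇒ (E) ⇒ (E^F) ⇒ (F^F) ⇒ ((E)^F) ⇒ ((F)^F) ⇒ ((i)^F) ⇒ ((i)^i)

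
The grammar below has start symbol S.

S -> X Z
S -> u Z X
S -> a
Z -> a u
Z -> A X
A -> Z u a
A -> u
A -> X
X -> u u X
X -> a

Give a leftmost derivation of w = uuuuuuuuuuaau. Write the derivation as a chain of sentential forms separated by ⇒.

S ⇒ XZ ⇒ uuXZ ⇒ uuuuXZ ⇒ uuuuuuXZ ⇒ uuuuuuuuXZ ⇒ uuuuuuuuuuXZ ⇒ uuuuuuuuuuaZ ⇒ uuuuuuuuuuaau

S ⇒ XZ   [S -> X Z]
XZ ⇒ uuXZ   [X -> u u X]
uuXZ ⇒ uuuuXZ   [X -> u u X]
uuuuXZ ⇒ uuuuuuXZ   [X -> u u X]
uuuuuuXZ ⇒ uuuuuuuuXZ   [X -> u u X]
uuuuuuuuXZ ⇒ uuuuuuuuuuXZ   [X -> u u X]
uuuuuuuuuuXZ ⇒ uuuuuuuuuuaZ   [X -> a]
uuuuuuuuuuaZ ⇒ uuuuuuuuuuaau   [Z -> a u]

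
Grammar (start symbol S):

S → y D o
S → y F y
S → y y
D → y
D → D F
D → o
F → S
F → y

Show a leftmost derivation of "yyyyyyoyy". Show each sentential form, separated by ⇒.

S ⇒ yFy   [S → y F y]
yFy ⇒ ySy   [F → S]
ySy ⇒ yyFyy   [S → y F y]
yyFyy ⇒ yySyy   [F → S]
yySyy ⇒ yyyDoyy   [S → y D o]
yyyDoyy ⇒ yyyDFoyy   [D → D F]
yyyDFoyy ⇒ yyyDFFoyy   [D → D F]
yyyDFFoyy ⇒ yyyyFFoyy   [D → y]
yyyyFFoyy ⇒ yyyyyFoyy   [F → y]
yyyyyFoyy ⇒ yyyyyyoyy   [F → y]

S ⇒ yFy ⇒ ySy ⇒ yyFyy ⇒ yySyy ⇒ yyyDoyy ⇒ yyyDFoyy ⇒ yyyDFFoyy ⇒ yyyyFFoyy ⇒ yyyyyFoyy ⇒ yyyyyyoyy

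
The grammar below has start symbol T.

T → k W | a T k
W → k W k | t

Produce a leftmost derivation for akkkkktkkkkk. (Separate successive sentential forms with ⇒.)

T ⇒ aTk ⇒ akWk ⇒ akkWkk ⇒ akkkWkkk ⇒ akkkkWkkkk ⇒ akkkkkWkkkkk ⇒ akkkkktkkkkk

T ⇒ aTk   [T → a T k]
aTk ⇒ akWk   [T → k W]
akWk ⇒ akkWkk   [W → k W k]
akkWkk ⇒ akkkWkkk   [W → k W k]
akkkWkkk ⇒ akkkkWkkkk   [W → k W k]
akkkkWkkkk ⇒ akkkkkWkkkkk   [W → k W k]
akkkkkWkkkkk ⇒ akkkkktkkkkk   [W → t]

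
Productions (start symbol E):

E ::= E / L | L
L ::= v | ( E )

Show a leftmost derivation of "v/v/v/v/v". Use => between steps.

E => E/L => E/L/L => E/L/L/L => E/L/L/L/L => L/L/L/L/L => v/L/L/L/L => v/v/L/L/L => v/v/v/L/L => v/v/v/v/L => v/v/v/v/v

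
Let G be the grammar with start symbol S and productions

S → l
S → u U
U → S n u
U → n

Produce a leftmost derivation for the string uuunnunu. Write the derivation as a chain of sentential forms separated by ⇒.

S ⇒ uU ⇒ uSnu ⇒ uuUnu ⇒ uuSnunu ⇒ uuuUnunu ⇒ uuunnunu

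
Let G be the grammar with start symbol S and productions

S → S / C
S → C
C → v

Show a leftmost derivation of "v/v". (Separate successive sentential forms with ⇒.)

S ⇒ S/C ⇒ C/C ⇒ v/C ⇒ v/v

S ⇒ S/C   [S → S / C]
S/C ⇒ C/C   [S → C]
C/C ⇒ v/C   [C → v]
v/C ⇒ v/v   [C → v]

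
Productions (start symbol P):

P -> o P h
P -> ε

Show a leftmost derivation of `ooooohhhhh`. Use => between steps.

P => oPh   [P -> o P h]
oPh => ooPhh   [P -> o P h]
ooPhh => oooPhhh   [P -> o P h]
oooPhhh => ooooPhhhh   [P -> o P h]
ooooPhhhh => oooooPhhhhh   [P -> o P h]
oooooPhhhhh => ooooohhhhh   [P -> ε]

P => oPh => ooPhh => oooPhhh => ooooPhhhh => oooooPhhhhh => ooooohhhhh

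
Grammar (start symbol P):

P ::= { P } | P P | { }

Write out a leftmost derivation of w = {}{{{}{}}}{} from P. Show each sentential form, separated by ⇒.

P ⇒ PP ⇒ {}P ⇒ {}PP ⇒ {}{P}P ⇒ {}{{P}}P ⇒ {}{{PP}}P ⇒ {}{{{}P}}P ⇒ {}{{{}{}}}P ⇒ {}{{{}{}}}{}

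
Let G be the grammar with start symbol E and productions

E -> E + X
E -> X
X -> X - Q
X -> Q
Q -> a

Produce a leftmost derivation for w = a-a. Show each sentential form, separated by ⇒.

E ⇒ X ⇒ X-Q ⇒ Q-Q ⇒ a-Q ⇒ a-a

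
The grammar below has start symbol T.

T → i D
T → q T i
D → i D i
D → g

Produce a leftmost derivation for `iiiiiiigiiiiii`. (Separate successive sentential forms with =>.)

T => iD => iiDi => iiiDii => iiiiDiii => iiiiiDiiii => iiiiiiDiiiii => iiiiiiiDiiiiii => iiiiiiigiiiiii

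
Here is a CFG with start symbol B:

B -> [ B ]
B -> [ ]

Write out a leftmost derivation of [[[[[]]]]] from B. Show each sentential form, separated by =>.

B => [B] => [[B]] => [[[B]]] => [[[[B]]]] => [[[[[]]]]]

B => [B]   [B -> [ B ]]
[B] => [[B]]   [B -> [ B ]]
[[B]] => [[[B]]]   [B -> [ B ]]
[[[B]]] => [[[[B]]]]   [B -> [ B ]]
[[[[B]]]] => [[[[[]]]]]   [B -> [ ]]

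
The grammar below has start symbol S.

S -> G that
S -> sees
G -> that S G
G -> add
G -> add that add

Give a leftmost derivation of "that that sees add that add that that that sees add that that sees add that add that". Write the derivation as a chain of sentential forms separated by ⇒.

S ⇒ G that   [S -> G that]
G that ⇒ that S G that   [G -> that S G]
that S G that ⇒ that G that G that   [S -> G that]
that G that G that ⇒ that that S G that G that   [G -> that S G]
that that S G that G that ⇒ that that sees G that G that   [S -> sees]
that that sees G that G that ⇒ that that sees add that add that G that   [G -> add that add]
that that sees add that add that G that ⇒ that that sees add that add that that S G that   [G -> that S G]
that that sees add that add that that S G that ⇒ that that sees add that add that that G that G that   [S -> G that]
that that sees add that add that that G that G that ⇒ that that sees add that add that that that S G that G that   [G -> that S G]
that that sees add that add that that that S G that G that ⇒ that that sees add that add that that that sees G that G that   [S -> sees]
that that sees add that add that that that sees G that G that ⇒ that that sees add that add that that that sees add that G that   [G -> add]
that that sees add that add that that that sees add that G that ⇒ that that sees add that add that that that sees add that that S G that   [G -> that S G]
that that sees add that add that that that sees add that that S G that ⇒ that that sees add that add that that that sees add that that sees G that   [S -> sees]
that that sees add that add that that that sees add that that sees G that ⇒ that that sees add that add that that that sees add that that sees add that add that   [G -> add that add]

S ⇒ G that ⇒ that S G that ⇒ that G that G that ⇒ that that S G that G that ⇒ that that sees G that G that ⇒ that that sees add that add that G that ⇒ that that sees add that add that that S G that ⇒ that that sees add that add that that G that G that ⇒ that that sees add that add that that that S G that G that ⇒ that that sees add that add that that that sees G that G that ⇒ that that sees add that add that that that sees add that G that ⇒ that that sees add that add that that that sees add that that S G that ⇒ that that sees add that add that that that sees add that that sees G that ⇒ that that sees add that add that that that sees add that that sees add that add that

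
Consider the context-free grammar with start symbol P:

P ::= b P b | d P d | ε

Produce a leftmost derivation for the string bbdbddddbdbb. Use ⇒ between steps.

P ⇒ bPb ⇒ bbPbb ⇒ bbdPdbb ⇒ bbdbPbdbb ⇒ bbdbdPdbdbb ⇒ bbdbddPddbdbb ⇒ bbdbddddbdbb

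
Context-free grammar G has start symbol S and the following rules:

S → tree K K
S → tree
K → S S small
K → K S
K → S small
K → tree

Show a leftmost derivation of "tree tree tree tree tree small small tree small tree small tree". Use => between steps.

S => tree K K => tree S S small K => tree tree K K S small K => tree tree S small K S small K => tree tree tree K K small K S small K => tree tree tree tree K small K S small K => tree tree tree tree S small small K S small K => tree tree tree tree tree small small K S small K => tree tree tree tree tree small small S small S small K => tree tree tree tree tree small small tree small S small K => tree tree tree tree tree small small tree small tree small K => tree tree tree tree tree small small tree small tree small tree

S => tree K K   [S → tree K K]
tree K K => tree S S small K   [K → S S small]
tree S S small K => tree tree K K S small K   [S → tree K K]
tree tree K K S small K => tree tree S small K S small K   [K → S small]
tree tree S small K S small K => tree tree tree K K small K S small K   [S → tree K K]
tree tree tree K K small K S small K => tree tree tree tree K small K S small K   [K → tree]
tree tree tree tree K small K S small K => tree tree tree tree S small small K S small K   [K → S small]
tree tree tree tree S small small K S small K => tree tree tree tree tree small small K S small K   [S → tree]
tree tree tree tree tree small small K S small K => tree tree tree tree tree small small S small S small K   [K → S small]
tree tree tree tree tree small small S small S small K => tree tree tree tree tree small small tree small S small K   [S → tree]
tree tree tree tree tree small small tree small S small K => tree tree tree tree tree small small tree small tree small K   [S → tree]
tree tree tree tree tree small small tree small tree small K => tree tree tree tree tree small small tree small tree small tree   [K → tree]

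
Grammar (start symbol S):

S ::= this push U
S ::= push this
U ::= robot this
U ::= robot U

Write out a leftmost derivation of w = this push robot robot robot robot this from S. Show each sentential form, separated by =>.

S => this push U => this push robot U => this push robot robot U => this push robot robot robot U => this push robot robot robot robot this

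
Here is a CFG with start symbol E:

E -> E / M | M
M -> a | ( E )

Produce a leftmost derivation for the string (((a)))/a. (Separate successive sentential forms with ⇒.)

E ⇒ E/M   [E -> E / M]
E/M ⇒ M/M   [E -> M]
M/M ⇒ (E)/M   [M -> ( E )]
(E)/M ⇒ (M)/M   [E -> M]
(M)/M ⇒ ((E))/M   [M -> ( E )]
((E))/M ⇒ ((M))/M   [E -> M]
((M))/M ⇒ (((E)))/M   [M -> ( E )]
(((E)))/M ⇒ (((M)))/M   [E -> M]
(((M)))/M ⇒ (((a)))/M   [M -> a]
(((a)))/M ⇒ (((a)))/a   [M -> a]

E ⇒ E/M ⇒ M/M ⇒ (E)/M ⇒ (M)/M ⇒ ((E))/M ⇒ ((M))/M ⇒ (((E)))/M ⇒ (((M)))/M ⇒ (((a)))/M ⇒ (((a)))/a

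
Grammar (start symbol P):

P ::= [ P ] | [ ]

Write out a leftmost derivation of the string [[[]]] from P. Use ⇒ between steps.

P ⇒ [P]   [P ::= [ P ]]
[P] ⇒ [[P]]   [P ::= [ P ]]
[[P]] ⇒ [[[]]]   [P ::= [ ]]

P ⇒ [P] ⇒ [[P]] ⇒ [[[]]]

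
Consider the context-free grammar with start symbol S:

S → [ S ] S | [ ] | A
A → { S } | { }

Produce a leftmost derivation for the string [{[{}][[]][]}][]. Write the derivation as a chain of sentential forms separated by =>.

S => [S]S   [S → [ S ] S]
[S]S => [A]S   [S → A]
[A]S => [{S}]S   [A → { S }]
[{S}]S => [{[S]S}]S   [S → [ S ] S]
[{[S]S}]S => [{[A]S}]S   [S → A]
[{[A]S}]S => [{[{}]S}]S   [A → { }]
[{[{}]S}]S => [{[{}][S]S}]S   [S → [ S ] S]
[{[{}][S]S}]S => [{[{}][[]]S}]S   [S → [ ]]
[{[{}][[]]S}]S => [{[{}][[]][]}]S   [S → [ ]]
[{[{}][[]][]}]S => [{[{}][[]][]}][]   [S → [ ]]

S => [S]S => [A]S => [{S}]S => [{[S]S}]S => [{[A]S}]S => [{[{}]S}]S => [{[{}][S]S}]S => [{[{}][[]]S}]S => [{[{}][[]][]}]S => [{[{}][[]][]}][]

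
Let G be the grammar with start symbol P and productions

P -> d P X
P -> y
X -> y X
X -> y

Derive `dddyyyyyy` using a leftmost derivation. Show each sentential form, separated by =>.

P=>dPX=>ddPXX=>dddPXXX=>dddyXXX=>dddyyXXX=>dddyyyXX=>dddyyyyXX=>dddyyyyyX=>dddyyyyyy

P => dPX   [P -> d P X]
dPX => ddPXX   [P -> d P X]
ddPXX => dddPXXX   [P -> d P X]
dddPXXX => dddyXXX   [P -> y]
dddyXXX => dddyyXXX   [X -> y X]
dddyyXXX => dddyyyXX   [X -> y]
dddyyyXX => dddyyyyXX   [X -> y X]
dddyyyyXX => dddyyyyyX   [X -> y]
dddyyyyyX => dddyyyyyy   [X -> y]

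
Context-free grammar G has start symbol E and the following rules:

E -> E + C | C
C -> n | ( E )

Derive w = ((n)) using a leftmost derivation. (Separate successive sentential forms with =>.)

E => C => (E) => (C) => ((E)) => ((C)) => ((n))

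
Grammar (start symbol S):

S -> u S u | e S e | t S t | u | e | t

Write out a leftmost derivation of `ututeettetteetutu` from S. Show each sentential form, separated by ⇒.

S ⇒ uSu   [S -> u S u]
uSu ⇒ utStu   [S -> t S t]
utStu ⇒ utuSutu   [S -> u S u]
utuSutu ⇒ ututStutu   [S -> t S t]
ututStutu ⇒ ututeSetutu   [S -> e S e]
ututeSetutu ⇒ ututeeSeetutu   [S -> e S e]
ututeeSeetutu ⇒ ututeetSteetutu   [S -> t S t]
ututeetSteetutu ⇒ ututeettStteetutu   [S -> t S t]
ututeettStteetutu ⇒ ututeettetteetutu   [S -> e]

S⇒uSu⇒utStu⇒utuSutu⇒ututStutu⇒ututeSetutu⇒ututeeSeetutu⇒ututeetSteetutu⇒ututeettStteetutu⇒ututeettetteetutu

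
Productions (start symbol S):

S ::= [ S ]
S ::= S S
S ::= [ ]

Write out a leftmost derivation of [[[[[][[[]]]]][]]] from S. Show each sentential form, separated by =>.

S => [S] => [[S]] => [[SS]] => [[[S]S]] => [[[[S]]S]] => [[[[SS]]S]] => [[[[[]S]]S]] => [[[[[][S]]]S]] => [[[[[][[S]]]]S]] => [[[[[][[[]]]]]S]] => [[[[[][[[]]]]][]]]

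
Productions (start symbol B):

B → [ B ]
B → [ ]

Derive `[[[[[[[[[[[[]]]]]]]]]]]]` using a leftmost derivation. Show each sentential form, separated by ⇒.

B ⇒ [B] ⇒ [[B]] ⇒ [[[B]]] ⇒ [[[[B]]]] ⇒ [[[[[B]]]]] ⇒ [[[[[[B]]]]]] ⇒ [[[[[[[B]]]]]]] ⇒ [[[[[[[[B]]]]]]]] ⇒ [[[[[[[[[B]]]]]]]]] ⇒ [[[[[[[[[[B]]]]]]]]]] ⇒ [[[[[[[[[[[B]]]]]]]]]]] ⇒ [[[[[[[[[[[[]]]]]]]]]]]]

B ⇒ [B]   [B → [ B ]]
[B] ⇒ [[B]]   [B → [ B ]]
[[B]] ⇒ [[[B]]]   [B → [ B ]]
[[[B]]] ⇒ [[[[B]]]]   [B → [ B ]]
[[[[B]]]] ⇒ [[[[[B]]]]]   [B → [ B ]]
[[[[[B]]]]] ⇒ [[[[[[B]]]]]]   [B → [ B ]]
[[[[[[B]]]]]] ⇒ [[[[[[[B]]]]]]]   [B → [ B ]]
[[[[[[[B]]]]]]] ⇒ [[[[[[[[B]]]]]]]]   [B → [ B ]]
[[[[[[[[B]]]]]]]] ⇒ [[[[[[[[[B]]]]]]]]]   [B → [ B ]]
[[[[[[[[[B]]]]]]]]] ⇒ [[[[[[[[[[B]]]]]]]]]]   [B → [ B ]]
[[[[[[[[[[B]]]]]]]]]] ⇒ [[[[[[[[[[[B]]]]]]]]]]]   [B → [ B ]]
[[[[[[[[[[[B]]]]]]]]]]] ⇒ [[[[[[[[[[[[]]]]]]]]]]]]   [B → [ ]]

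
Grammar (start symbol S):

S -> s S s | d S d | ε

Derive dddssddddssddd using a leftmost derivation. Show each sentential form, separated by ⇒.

S⇒dSd⇒ddSdd⇒dddSddd⇒dddsSsddd⇒dddssSssddd⇒dddssdSdssddd⇒dddssddSddssddd⇒dddssddddssddd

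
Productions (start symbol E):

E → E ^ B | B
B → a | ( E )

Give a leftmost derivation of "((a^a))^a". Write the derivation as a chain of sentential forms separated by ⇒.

E⇒E^B⇒B^B⇒(E)^B⇒(B)^B⇒((E))^B⇒((E^B))^B⇒((B^B))^B⇒((a^B))^B⇒((a^a))^B⇒((a^a))^a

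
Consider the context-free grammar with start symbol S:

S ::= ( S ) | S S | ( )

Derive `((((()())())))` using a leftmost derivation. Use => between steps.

S => (S)   [S ::= ( S )]
(S) => ((S))   [S ::= ( S )]
((S)) => (((S)))   [S ::= ( S )]
(((S))) => (((SS)))   [S ::= S S]
(((SS))) => ((((S)S)))   [S ::= ( S )]
((((S)S))) => ((((SS)S)))   [S ::= S S]
((((SS)S))) => ((((()S)S)))   [S ::= ( )]
((((()S)S))) => ((((()())S)))   [S ::= ( )]
((((()())S))) => ((((()())())))   [S ::= ( )]

S => (S) => ((S)) => (((S))) => (((SS))) => ((((S)S))) => ((((SS)S))) => ((((()S)S))) => ((((()())S))) => ((((()())())))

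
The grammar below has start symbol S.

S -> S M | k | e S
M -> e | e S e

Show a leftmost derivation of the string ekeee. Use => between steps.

S => SM   [S -> S M]
SM => SMM   [S -> S M]
SMM => eSMM   [S -> e S]
eSMM => eSMMM   [S -> S M]
eSMMM => ekMMM   [S -> k]
ekMMM => ekeMM   [M -> e]
ekeMM => ekeeM   [M -> e]
ekeeM => ekeee   [M -> e]

S => SM => SMM => eSMM => eSMMM => ekMMM => ekeMM => ekeeM => ekeee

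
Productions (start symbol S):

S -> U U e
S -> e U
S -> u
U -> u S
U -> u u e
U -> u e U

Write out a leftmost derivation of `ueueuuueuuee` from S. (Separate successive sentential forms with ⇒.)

S ⇒ UUe ⇒ uSUe ⇒ ueUUe ⇒ ueueUUe ⇒ ueueuSUe ⇒ ueueuuUe ⇒ ueueuuuSe ⇒ ueueuuueUe ⇒ ueueuuueuuee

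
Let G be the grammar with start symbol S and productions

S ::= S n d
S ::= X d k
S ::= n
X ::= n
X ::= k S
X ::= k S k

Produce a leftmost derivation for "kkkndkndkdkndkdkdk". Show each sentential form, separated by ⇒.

S ⇒ Xdk ⇒ kSdk ⇒ kXdkdk ⇒ kkSkdkdk ⇒ kkSndkdkdk ⇒ kkXdkndkdkdk ⇒ kkkSkdkndkdkdk ⇒ kkkSndkdkndkdkdk ⇒ kkkXdkndkdkndkdkdk ⇒ kkkndkndkdkndkdkdk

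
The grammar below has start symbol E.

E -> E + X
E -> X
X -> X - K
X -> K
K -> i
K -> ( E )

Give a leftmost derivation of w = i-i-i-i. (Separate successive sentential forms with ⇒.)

E⇒X⇒X-K⇒X-K-K⇒X-K-K-K⇒K-K-K-K⇒i-K-K-K⇒i-i-K-K⇒i-i-i-K⇒i-i-i-i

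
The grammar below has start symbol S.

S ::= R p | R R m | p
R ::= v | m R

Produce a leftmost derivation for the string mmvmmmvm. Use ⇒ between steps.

S ⇒ RRm   [S ::= R R m]
RRm ⇒ mRRm   [R ::= m R]
mRRm ⇒ mmRRm   [R ::= m R]
mmRRm ⇒ mmvRm   [R ::= v]
mmvRm ⇒ mmvmRm   [R ::= m R]
mmvmRm ⇒ mmvmmRm   [R ::= m R]
mmvmmRm ⇒ mmvmmmRm   [R ::= m R]
mmvmmmRm ⇒ mmvmmmvm   [R ::= v]

S ⇒ RRm ⇒ mRRm ⇒ mmRRm ⇒ mmvRm ⇒ mmvmRm ⇒ mmvmmRm ⇒ mmvmmmRm ⇒ mmvmmmvm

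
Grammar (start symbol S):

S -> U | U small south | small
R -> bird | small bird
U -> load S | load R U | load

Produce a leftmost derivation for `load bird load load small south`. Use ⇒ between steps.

S ⇒ U ⇒ load R U ⇒ load bird U ⇒ load bird load S ⇒ load bird load U small south ⇒ load bird load load small south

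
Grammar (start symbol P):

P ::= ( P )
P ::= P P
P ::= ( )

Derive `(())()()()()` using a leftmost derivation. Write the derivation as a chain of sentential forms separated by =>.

P=>PP=>PPP=>PPPP=>PPPPP=>(P)PPPP=>(())PPPP=>(())()PPP=>(())()()PP=>(())()()()P=>(())()()()()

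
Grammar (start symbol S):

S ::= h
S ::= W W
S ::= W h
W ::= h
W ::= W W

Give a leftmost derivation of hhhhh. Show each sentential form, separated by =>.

S => WW => hW => hWW => hWWW => hWWWW => hhWWW => hhhWW => hhhhW => hhhhh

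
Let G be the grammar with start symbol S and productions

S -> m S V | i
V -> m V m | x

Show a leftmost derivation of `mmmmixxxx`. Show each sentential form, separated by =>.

S => mSV => mmSVV => mmmSVVV => mmmmSVVVV => mmmmiVVVV => mmmmixVVV => mmmmixxVV => mmmmixxxV => mmmmixxxx

S => mSV   [S -> m S V]
mSV => mmSVV   [S -> m S V]
mmSVV => mmmSVVV   [S -> m S V]
mmmSVVV => mmmmSVVVV   [S -> m S V]
mmmmSVVVV => mmmmiVVVV   [S -> i]
mmmmiVVVV => mmmmixVVV   [V -> x]
mmmmixVVV => mmmmixxVV   [V -> x]
mmmmixxVV => mmmmixxxV   [V -> x]
mmmmixxxV => mmmmixxxx   [V -> x]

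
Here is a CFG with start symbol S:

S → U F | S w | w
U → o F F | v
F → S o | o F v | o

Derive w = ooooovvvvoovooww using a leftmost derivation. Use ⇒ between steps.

S ⇒ Sw ⇒ Sww ⇒ UFww ⇒ oFFFww ⇒ ooFvFFww ⇒ oooFvvFFww ⇒ ooooFvvvFFww ⇒ ooooovvvFFww ⇒ ooooovvvSoFww ⇒ ooooovvvUFoFww ⇒ ooooovvvvFoFww ⇒ ooooovvvvoFvoFww ⇒ ooooovvvvoovoFww ⇒ ooooovvvvoovooww

S ⇒ Sw   [S → S w]
Sw ⇒ Sww   [S → S w]
Sww ⇒ UFww   [S → U F]
UFww ⇒ oFFFww   [U → o F F]
oFFFww ⇒ ooFvFFww   [F → o F v]
ooFvFFww ⇒ oooFvvFFww   [F → o F v]
oooFvvFFww ⇒ ooooFvvvFFww   [F → o F v]
ooooFvvvFFww ⇒ ooooovvvFFww   [F → o]
ooooovvvFFww ⇒ ooooovvvSoFww   [F → S o]
ooooovvvSoFww ⇒ ooooovvvUFoFww   [S → U F]
ooooovvvUFoFww ⇒ ooooovvvvFoFww   [U → v]
ooooovvvvFoFww ⇒ ooooovvvvoFvoFww   [F → o F v]
ooooovvvvoFvoFww ⇒ ooooovvvvoovoFww   [F → o]
ooooovvvvoovoFww ⇒ ooooovvvvoovooww   [F → o]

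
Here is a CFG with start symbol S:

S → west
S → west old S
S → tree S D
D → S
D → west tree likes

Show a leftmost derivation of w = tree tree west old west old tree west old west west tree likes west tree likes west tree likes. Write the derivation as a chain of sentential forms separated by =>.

S => tree S D   [S → tree S D]
tree S D => tree tree S D D   [S → tree S D]
tree tree S D D => tree tree west old S D D   [S → west old S]
tree tree west old S D D => tree tree west old west old S D D   [S → west old S]
tree tree west old west old S D D => tree tree west old west old tree S D D D   [S → tree S D]
tree tree west old west old tree S D D D => tree tree west old west old tree west old S D D D   [S → west old S]
tree tree west old west old tree west old S D D D => tree tree west old west old tree west old west D D D   [S → west]
tree tree west old west old tree west old west D D D => tree tree west old west old tree west old west west tree likes D D   [D → west tree likes]
tree tree west old west old tree west old west west tree likes D D => tree tree west old west old tree west old west west tree likes west tree likes D   [D → west tree likes]
tree tree west old west old tree west old west west tree likes west tree likes D => tree tree west old west old tree west old west west tree likes west tree likes west tree likes   [D → west tree likes]

S => tree S D => tree tree S D D => tree tree west old S D D => tree tree west old west old S D D => tree tree west old west old tree S D D D => tree tree west old west old tree west old S D D D => tree tree west old west old tree west old west D D D => tree tree west old west old tree west old west west tree likes D D => tree tree west old west old tree west old west west tree likes west tree likes D => tree tree west old west old tree west old west west tree likes west tree likes west tree likes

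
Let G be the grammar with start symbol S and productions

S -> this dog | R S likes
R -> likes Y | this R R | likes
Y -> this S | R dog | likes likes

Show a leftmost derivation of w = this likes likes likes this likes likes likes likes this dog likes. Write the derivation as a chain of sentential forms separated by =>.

S => R S likes => this R R S likes => this likes Y R S likes => this likes likes likes R S likes => this likes likes likes this R R S likes => this likes likes likes this likes R S likes => this likes likes likes this likes likes Y S likes => this likes likes likes this likes likes likes likes S likes => this likes likes likes this likes likes likes likes this dog likes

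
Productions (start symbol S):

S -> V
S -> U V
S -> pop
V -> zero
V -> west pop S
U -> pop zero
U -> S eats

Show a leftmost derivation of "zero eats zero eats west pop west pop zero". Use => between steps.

S => U V => S eats V => U V eats V => S eats V eats V => V eats V eats V => zero eats V eats V => zero eats zero eats V => zero eats zero eats west pop S => zero eats zero eats west pop V => zero eats zero eats west pop west pop S => zero eats zero eats west pop west pop V => zero eats zero eats west pop west pop zero

S => U V   [S -> U V]
U V => S eats V   [U -> S eats]
S eats V => U V eats V   [S -> U V]
U V eats V => S eats V eats V   [U -> S eats]
S eats V eats V => V eats V eats V   [S -> V]
V eats V eats V => zero eats V eats V   [V -> zero]
zero eats V eats V => zero eats zero eats V   [V -> zero]
zero eats zero eats V => zero eats zero eats west pop S   [V -> west pop S]
zero eats zero eats west pop S => zero eats zero eats west pop V   [S -> V]
zero eats zero eats west pop V => zero eats zero eats west pop west pop S   [V -> west pop S]
zero eats zero eats west pop west pop S => zero eats zero eats west pop west pop V   [S -> V]
zero eats zero eats west pop west pop V => zero eats zero eats west pop west pop zero   [V -> zero]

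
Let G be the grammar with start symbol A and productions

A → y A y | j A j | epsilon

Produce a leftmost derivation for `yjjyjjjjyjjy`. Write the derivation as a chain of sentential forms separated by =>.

A => yAy   [A → y A y]
yAy => yjAjy   [A → j A j]
yjAjy => yjjAjjy   [A → j A j]
yjjAjjy => yjjyAyjjy   [A → y A y]
yjjyAyjjy => yjjyjAjyjjy   [A → j A j]
yjjyjAjyjjy => yjjyjjAjjyjjy   [A → j A j]
yjjyjjAjjyjjy => yjjyjjjjyjjy   [A → epsilon]

A => yAy => yjAjy => yjjAjjy => yjjyAyjjy => yjjyjAjyjjy => yjjyjjAjjyjjy => yjjyjjjjyjjy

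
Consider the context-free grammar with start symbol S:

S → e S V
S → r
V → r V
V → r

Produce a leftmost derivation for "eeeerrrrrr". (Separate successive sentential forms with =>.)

S => eSV => eeSVV => eeeSVVV => eeeeSVVVV => eeeerVVVV => eeeerrVVVV => eeeerrrVVV => eeeerrrrVV => eeeerrrrrV => eeeerrrrrr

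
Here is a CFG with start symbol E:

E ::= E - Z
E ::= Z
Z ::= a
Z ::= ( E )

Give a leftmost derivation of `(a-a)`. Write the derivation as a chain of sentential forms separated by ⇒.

E ⇒ Z   [E ::= Z]
Z ⇒ (E)   [Z ::= ( E )]
(E) ⇒ (E-Z)   [E ::= E - Z]
(E-Z) ⇒ (Z-Z)   [E ::= Z]
(Z-Z) ⇒ (a-Z)   [Z ::= a]
(a-Z) ⇒ (a-a)   [Z ::= a]

E ⇒ Z ⇒ (E) ⇒ (E-Z) ⇒ (Z-Z) ⇒ (a-Z) ⇒ (a-a)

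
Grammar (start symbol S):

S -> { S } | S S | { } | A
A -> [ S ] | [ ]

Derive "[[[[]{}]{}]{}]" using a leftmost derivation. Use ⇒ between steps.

S ⇒ A   [S -> A]
A ⇒ [S]   [A -> [ S ]]
[S] ⇒ [SS]   [S -> S S]
[SS] ⇒ [AS]   [S -> A]
[AS] ⇒ [[S]S]   [A -> [ S ]]
[[S]S] ⇒ [[SS]S]   [S -> S S]
[[SS]S] ⇒ [[AS]S]   [S -> A]
[[AS]S] ⇒ [[[S]S]S]   [A -> [ S ]]
[[[S]S]S] ⇒ [[[SS]S]S]   [S -> S S]
[[[SS]S]S] ⇒ [[[AS]S]S]   [S -> A]
[[[AS]S]S] ⇒ [[[[]S]S]S]   [A -> [ ]]
[[[[]S]S]S] ⇒ [[[[]{}]S]S]   [S -> { }]
[[[[]{}]S]S] ⇒ [[[[]{}]{}]S]   [S -> { }]
[[[[]{}]{}]S] ⇒ [[[[]{}]{}]{}]   [S -> { }]

S⇒A⇒[S]⇒[SS]⇒[AS]⇒[[S]S]⇒[[SS]S]⇒[[AS]S]⇒[[[S]S]S]⇒[[[SS]S]S]⇒[[[AS]S]S]⇒[[[[]S]S]S]⇒[[[[]{}]S]S]⇒[[[[]{}]{}]S]⇒[[[[]{}]{}]{}]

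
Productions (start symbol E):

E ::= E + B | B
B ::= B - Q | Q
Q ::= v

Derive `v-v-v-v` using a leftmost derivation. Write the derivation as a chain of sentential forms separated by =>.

E => B   [E ::= B]
B => B-Q   [B ::= B - Q]
B-Q => B-Q-Q   [B ::= B - Q]
B-Q-Q => B-Q-Q-Q   [B ::= B - Q]
B-Q-Q-Q => Q-Q-Q-Q   [B ::= Q]
Q-Q-Q-Q => v-Q-Q-Q   [Q ::= v]
v-Q-Q-Q => v-v-Q-Q   [Q ::= v]
v-v-Q-Q => v-v-v-Q   [Q ::= v]
v-v-v-Q => v-v-v-v   [Q ::= v]

E=>B=>B-Q=>B-Q-Q=>B-Q-Q-Q=>Q-Q-Q-Q=>v-Q-Q-Q=>v-v-Q-Q=>v-v-v-Q=>v-v-v-v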